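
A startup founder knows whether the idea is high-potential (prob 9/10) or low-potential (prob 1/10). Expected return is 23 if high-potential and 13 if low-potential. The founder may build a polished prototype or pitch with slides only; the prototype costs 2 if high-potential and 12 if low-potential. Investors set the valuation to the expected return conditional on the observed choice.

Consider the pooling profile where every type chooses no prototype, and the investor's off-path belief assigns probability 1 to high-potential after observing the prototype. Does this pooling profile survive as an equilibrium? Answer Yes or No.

On path, the investor holds the prior and pays 9/10·23 + 1/10·13 = 22. Off path (the prototype), believing high-potential, it pays 23.
high-potential: no prototype nets 22; the prototype nets 23 − 2 = 21. high-potential stays.
low-potential: no prototype nets 22; the prototype nets 23 − 12 = 11. low-potential stays.
No type deviates, so pooling is sustained.

Yes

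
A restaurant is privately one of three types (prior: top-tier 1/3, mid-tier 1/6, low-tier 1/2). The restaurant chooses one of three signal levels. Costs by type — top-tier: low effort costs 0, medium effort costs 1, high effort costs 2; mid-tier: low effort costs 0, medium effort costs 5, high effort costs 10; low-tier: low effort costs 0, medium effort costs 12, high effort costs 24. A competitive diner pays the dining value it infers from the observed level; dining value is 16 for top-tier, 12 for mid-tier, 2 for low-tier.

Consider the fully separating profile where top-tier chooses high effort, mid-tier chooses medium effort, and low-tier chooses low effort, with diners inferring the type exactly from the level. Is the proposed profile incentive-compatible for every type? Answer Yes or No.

Yes

Separating price premiums: high effort → 16, medium effort → 12, low effort → 2.
top-tier (assigned high effort): low effort: 2 − 0 = 2; medium effort: 12 − 1 = 11; high effort: 16 − 2 = 14. top-tier stays.
mid-tier (assigned medium effort): low effort: 2 − 0 = 2; medium effort: 12 − 5 = 7; high effort: 16 − 10 = 6. mid-tier stays.
low-tier (assigned low effort): low effort: 2 − 0 = 2; medium effort: 12 − 12 = 0; high effort: 16 − 24 = -8. low-tier stays.
Every type prefers its assigned level; separation holds.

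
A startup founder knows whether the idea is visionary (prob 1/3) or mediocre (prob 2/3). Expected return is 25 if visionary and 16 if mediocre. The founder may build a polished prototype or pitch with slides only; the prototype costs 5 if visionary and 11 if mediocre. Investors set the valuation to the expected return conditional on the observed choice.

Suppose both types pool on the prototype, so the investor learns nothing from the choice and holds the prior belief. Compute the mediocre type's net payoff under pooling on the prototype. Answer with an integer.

Pooled valuation = 1/3·25 + 2/3·16 = 19.
mediocre pays cost 11 for the prototype, so net payoff = 19 − 11 = 8.

8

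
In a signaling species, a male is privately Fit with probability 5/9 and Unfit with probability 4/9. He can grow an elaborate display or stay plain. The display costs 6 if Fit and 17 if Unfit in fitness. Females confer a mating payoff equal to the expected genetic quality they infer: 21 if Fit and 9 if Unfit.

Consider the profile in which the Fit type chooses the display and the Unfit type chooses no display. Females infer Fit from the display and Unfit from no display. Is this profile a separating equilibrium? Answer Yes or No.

Yes

Under these beliefs, the display earns mating payoff 21 and no display earns mating payoff 9.
Fit: the display nets 21 − 6 = 15; no display nets 9. Fit prefers the display.
Unfit: the display nets 21 − 17 = 4; no display nets 9. Unfit prefers no display.
Neither type deviates, so the separating profile is an equilibrium.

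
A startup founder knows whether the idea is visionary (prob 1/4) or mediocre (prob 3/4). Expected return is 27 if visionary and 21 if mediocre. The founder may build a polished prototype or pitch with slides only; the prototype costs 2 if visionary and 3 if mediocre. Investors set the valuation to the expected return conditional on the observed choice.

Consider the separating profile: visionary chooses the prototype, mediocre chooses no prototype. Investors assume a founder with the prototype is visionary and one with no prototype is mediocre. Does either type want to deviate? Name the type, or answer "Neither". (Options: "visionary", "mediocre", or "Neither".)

The prototype pays 27; no prototype pays 21.
visionary: assigned the prototype, nets 27 − 2 = 25; deviating to no prototype nets 21.
mediocre: assigned no prototype, nets 21; deviating to the prototype nets 27 − 3 = 24.
The mediocre type gains 3 by deviating.

mediocre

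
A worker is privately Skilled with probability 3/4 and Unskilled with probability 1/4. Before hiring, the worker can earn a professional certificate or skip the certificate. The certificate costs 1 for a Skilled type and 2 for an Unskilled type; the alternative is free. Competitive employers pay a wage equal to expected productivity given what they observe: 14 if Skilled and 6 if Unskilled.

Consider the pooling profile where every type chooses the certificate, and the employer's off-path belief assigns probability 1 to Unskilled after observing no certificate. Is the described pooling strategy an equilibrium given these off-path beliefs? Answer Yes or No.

On path, the employer holds the prior and pays 3/4·14 + 1/4·6 = 12. Off path (no certificate), believing Unskilled, it pays 6.
Skilled: the certificate nets 12 − 1 = 11; no certificate nets 6. Skilled stays.
Unskilled: the certificate nets 12 − 2 = 10; no certificate nets 6. Unskilled stays.
No type deviates, so pooling is sustained.

Yes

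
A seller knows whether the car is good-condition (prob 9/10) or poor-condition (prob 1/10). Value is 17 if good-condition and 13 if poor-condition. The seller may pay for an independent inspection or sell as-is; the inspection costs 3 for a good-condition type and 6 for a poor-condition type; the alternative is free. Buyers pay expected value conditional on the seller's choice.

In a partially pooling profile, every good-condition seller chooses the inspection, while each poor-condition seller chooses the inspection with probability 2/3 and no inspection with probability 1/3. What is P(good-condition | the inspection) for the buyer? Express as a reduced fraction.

P(the inspection) = (9/10)·1 + (1/10)·(2/3) = 29/30.
By Bayes' rule, P(good-condition | the inspection) = (9/10) / (29/30) = 27/29.

27/29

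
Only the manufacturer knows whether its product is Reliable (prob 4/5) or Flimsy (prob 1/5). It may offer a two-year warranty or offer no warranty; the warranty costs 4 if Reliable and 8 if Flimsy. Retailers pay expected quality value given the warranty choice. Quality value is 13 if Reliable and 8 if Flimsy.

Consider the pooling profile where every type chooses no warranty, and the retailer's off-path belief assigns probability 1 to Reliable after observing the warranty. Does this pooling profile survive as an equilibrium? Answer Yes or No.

On path, the retailer holds the prior and pays 4/5·13 + 1/5·8 = 12. Off path (the warranty), believing Reliable, it pays 13.
Reliable: no warranty nets 12; the warranty nets 13 − 4 = 9. Reliable stays.
Flimsy: no warranty nets 12; the warranty nets 13 − 8 = 5. Flimsy stays.
No type deviates, so pooling is sustained.

Yes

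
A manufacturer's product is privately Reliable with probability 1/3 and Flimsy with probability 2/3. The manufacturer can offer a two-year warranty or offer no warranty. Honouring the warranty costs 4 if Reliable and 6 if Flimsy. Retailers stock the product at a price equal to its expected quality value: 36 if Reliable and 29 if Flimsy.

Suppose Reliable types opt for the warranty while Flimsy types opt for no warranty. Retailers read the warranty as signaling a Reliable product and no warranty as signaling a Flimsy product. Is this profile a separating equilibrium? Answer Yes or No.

No

Under these beliefs, the warranty earns price 36 and no warranty earns price 29.
Reliable: the warranty nets 36 − 4 = 32; no warranty nets 29. Reliable prefers the warranty.
Flimsy: the warranty nets 36 − 6 = 30; no warranty nets 29. Flimsy would deviate to the warranty.
Flimsy has a profitable deviation, so the profile is not an equilibrium.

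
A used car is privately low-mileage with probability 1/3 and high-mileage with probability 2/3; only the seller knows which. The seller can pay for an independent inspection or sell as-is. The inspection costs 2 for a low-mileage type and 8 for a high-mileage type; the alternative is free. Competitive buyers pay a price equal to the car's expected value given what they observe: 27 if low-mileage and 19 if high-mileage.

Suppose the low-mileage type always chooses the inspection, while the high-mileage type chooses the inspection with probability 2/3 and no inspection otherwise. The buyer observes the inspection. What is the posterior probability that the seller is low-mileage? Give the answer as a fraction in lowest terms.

P(the inspection) = (1/3)·1 + (2/3)·(2/3) = 7/9.
By Bayes' rule, P(low-mileage | the inspection) = (1/3) / (7/9) = 3/7.

3/7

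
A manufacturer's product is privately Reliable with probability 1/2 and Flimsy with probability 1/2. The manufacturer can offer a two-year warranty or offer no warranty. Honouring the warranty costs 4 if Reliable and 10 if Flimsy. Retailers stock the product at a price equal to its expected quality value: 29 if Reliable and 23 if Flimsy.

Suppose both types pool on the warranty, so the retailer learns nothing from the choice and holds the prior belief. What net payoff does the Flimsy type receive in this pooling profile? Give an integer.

Pooled price = 1/2·29 + 1/2·23 = 26.
Flimsy pays cost 10 for the warranty, so net payoff = 26 − 10 = 16.

16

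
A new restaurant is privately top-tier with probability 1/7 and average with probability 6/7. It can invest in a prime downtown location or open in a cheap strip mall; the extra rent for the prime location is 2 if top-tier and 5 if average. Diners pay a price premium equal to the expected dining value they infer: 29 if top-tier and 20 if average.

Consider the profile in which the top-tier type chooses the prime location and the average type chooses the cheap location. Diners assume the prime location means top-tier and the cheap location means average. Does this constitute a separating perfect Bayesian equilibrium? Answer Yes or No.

No

Under these beliefs, the prime location earns price premium 29 and the cheap location earns price premium 20.
top-tier: the prime location nets 29 − 2 = 27; the cheap location nets 20. top-tier prefers the prime location.
average: the prime location nets 29 − 5 = 24; the cheap location nets 20. average would deviate to the prime location.
average has a profitable deviation, so the profile is not an equilibrium.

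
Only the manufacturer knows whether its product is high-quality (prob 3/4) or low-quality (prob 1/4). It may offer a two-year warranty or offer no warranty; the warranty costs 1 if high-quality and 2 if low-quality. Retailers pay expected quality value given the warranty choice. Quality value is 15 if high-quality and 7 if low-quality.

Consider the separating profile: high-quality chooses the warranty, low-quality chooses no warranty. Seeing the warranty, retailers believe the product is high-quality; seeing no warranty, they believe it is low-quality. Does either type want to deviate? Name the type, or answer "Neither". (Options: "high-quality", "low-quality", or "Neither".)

The warranty pays 15; no warranty pays 7.
high-quality: assigned the warranty, nets 15 − 1 = 14; deviating to no warranty nets 7.
low-quality: assigned no warranty, nets 7; deviating to the warranty nets 15 − 2 = 13.
The low-quality type gains 6 by deviating.

low-quality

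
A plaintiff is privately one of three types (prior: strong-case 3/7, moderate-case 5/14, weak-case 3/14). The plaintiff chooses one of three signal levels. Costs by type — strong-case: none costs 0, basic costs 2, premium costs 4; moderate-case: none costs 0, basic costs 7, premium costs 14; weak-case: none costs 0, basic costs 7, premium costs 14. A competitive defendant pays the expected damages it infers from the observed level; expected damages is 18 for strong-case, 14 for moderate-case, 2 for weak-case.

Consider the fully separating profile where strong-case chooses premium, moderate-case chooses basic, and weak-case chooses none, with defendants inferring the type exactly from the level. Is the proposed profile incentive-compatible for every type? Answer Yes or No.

No

Separating settlements: premium → 18, basic → 14, none → 2.
strong-case (assigned premium): none: 2 − 0 = 2; basic: 14 − 2 = 12; premium: 18 − 4 = 14. strong-case stays.
moderate-case (assigned basic): none: 2 − 0 = 2; basic: 14 − 7 = 7; premium: 18 − 14 = 4. moderate-case stays.
weak-case (assigned none): none: 2 − 0 = 2; basic: 14 − 7 = 7; premium: 18 − 14 = 4. weak-case prefers basic.
At least one type deviates; the separating profile fails.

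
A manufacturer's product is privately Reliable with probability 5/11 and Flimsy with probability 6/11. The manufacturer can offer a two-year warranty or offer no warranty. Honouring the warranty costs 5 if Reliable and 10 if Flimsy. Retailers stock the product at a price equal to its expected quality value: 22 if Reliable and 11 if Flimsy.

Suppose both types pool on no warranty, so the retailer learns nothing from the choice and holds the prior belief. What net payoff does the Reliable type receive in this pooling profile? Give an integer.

Pooled price = 5/11·22 + 6/11·11 = 16.
Reliable pays no cost for no warranty, so net payoff = 16.

16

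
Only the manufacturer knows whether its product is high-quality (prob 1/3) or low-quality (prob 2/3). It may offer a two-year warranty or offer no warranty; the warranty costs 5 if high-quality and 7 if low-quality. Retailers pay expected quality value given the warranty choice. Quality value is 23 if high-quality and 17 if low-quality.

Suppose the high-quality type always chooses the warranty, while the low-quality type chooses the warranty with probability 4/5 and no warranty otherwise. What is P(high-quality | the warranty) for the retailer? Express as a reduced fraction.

5/13

P(the warranty) = (1/3)·1 + (2/3)·(4/5) = 13/15.
By Bayes' rule, P(high-quality | the warranty) = (1/3) / (13/15) = 5/13.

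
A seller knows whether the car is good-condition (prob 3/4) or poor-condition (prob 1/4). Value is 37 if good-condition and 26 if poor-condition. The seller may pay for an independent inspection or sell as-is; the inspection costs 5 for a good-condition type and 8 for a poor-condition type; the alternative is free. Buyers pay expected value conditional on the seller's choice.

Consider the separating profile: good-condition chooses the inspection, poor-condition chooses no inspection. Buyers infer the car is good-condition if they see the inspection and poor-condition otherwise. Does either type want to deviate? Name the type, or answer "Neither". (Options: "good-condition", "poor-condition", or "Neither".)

poor-condition

The inspection pays 37; no inspection pays 26.
good-condition: assigned the inspection, nets 37 − 5 = 32; deviating to no inspection nets 26.
poor-condition: assigned no inspection, nets 26; deviating to the inspection nets 37 − 8 = 29.
The poor-condition type gains 3 by deviating.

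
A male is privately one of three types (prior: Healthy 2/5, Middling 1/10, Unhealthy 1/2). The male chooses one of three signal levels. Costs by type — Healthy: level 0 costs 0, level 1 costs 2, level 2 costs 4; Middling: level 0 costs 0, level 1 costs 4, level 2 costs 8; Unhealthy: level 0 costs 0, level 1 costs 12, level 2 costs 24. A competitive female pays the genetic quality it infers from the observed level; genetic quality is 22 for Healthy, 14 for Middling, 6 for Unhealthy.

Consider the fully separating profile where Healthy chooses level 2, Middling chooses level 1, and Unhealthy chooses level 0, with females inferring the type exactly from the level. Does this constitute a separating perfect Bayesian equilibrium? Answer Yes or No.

Separating mating payoffs: level 2 → 22, level 1 → 14, level 0 → 6.
Healthy (assigned level 2): level 0: 6 − 0 = 6; level 1: 14 − 2 = 12; level 2: 22 − 4 = 18. Healthy stays.
Middling (assigned level 1): level 0: 6 − 0 = 6; level 1: 14 − 4 = 10; level 2: 22 − 8 = 14. Middling prefers level 2.
Unhealthy (assigned level 0): level 0: 6 − 0 = 6; level 1: 14 − 12 = 2; level 2: 22 − 24 = -2. Unhealthy stays.
At least one type deviates; the separating profile fails.

No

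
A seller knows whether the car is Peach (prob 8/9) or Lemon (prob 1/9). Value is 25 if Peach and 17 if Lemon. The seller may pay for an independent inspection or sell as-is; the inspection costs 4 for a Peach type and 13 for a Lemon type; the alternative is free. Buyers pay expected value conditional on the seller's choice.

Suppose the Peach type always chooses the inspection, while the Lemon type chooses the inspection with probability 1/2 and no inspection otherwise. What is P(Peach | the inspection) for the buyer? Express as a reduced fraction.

P(the inspection) = (8/9)·1 + (1/9)·(1/2) = 17/18.
By Bayes' rule, P(Peach | the inspection) = (8/9) / (17/18) = 16/17.

16/17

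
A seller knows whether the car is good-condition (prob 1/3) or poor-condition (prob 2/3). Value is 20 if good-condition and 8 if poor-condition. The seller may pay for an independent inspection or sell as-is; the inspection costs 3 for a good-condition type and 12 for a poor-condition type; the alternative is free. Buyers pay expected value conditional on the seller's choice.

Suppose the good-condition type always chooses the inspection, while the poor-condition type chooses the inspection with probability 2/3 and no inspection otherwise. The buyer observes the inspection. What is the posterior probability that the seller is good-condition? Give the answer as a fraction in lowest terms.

3/7

P(the inspection) = (1/3)·1 + (2/3)·(2/3) = 7/9.
By Bayes' rule, P(good-condition | the inspection) = (1/3) / (7/9) = 3/7.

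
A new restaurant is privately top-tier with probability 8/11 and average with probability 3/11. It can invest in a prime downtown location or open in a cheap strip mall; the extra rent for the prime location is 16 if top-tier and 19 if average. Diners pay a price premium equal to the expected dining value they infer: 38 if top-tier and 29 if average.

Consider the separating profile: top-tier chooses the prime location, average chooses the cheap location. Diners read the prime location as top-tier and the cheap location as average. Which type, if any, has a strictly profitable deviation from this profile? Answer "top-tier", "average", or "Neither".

The prime location pays 38; the cheap location pays 29.
top-tier: assigned the prime location, nets 38 − 16 = 22; deviating to the cheap location nets 29.
average: assigned the cheap location, nets 29; deviating to the prime location nets 38 − 19 = 19.
The top-tier type gains 7 by deviating.

top-tier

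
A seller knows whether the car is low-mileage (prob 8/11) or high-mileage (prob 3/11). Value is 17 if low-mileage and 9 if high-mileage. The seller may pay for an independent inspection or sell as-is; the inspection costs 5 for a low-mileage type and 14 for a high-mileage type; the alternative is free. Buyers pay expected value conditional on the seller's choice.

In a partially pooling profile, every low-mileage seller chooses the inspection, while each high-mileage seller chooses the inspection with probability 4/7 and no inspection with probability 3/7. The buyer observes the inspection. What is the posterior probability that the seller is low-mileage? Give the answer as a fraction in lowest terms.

P(the inspection) = (8/11)·1 + (3/11)·(4/7) = 68/77.
By Bayes' rule, P(low-mileage | the inspection) = (8/11) / (68/77) = 14/17.

14/17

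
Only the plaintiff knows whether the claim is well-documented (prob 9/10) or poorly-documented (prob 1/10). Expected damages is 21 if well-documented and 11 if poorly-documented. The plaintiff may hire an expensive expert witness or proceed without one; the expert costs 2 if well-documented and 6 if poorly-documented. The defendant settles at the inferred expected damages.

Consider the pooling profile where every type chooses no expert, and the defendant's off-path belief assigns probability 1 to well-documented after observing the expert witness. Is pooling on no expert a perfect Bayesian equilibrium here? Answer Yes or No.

On path, the defendant holds the prior and pays 9/10·21 + 1/10·11 = 20. Off path (the expert witness), believing well-documented, it pays 21.
well-documented: no expert nets 20; the expert witness nets 21 − 2 = 19. well-documented stays.
poorly-documented: no expert nets 20; the expert witness nets 21 − 6 = 15. poorly-documented stays.
No type deviates, so pooling is sustained.

Yes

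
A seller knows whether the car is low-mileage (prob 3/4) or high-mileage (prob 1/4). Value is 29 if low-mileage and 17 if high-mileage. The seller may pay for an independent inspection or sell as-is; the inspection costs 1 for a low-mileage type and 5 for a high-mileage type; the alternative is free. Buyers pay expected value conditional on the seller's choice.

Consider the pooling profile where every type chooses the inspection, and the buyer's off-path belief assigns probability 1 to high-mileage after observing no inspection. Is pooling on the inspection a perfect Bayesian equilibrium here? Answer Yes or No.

Yes

On path, the buyer holds the prior and pays 3/4·29 + 1/4·17 = 26. Off path (no inspection), believing high-mileage, it pays 17.
low-mileage: the inspection nets 26 − 1 = 25; no inspection nets 17. low-mileage stays.
high-mileage: the inspection nets 26 − 5 = 21; no inspection nets 17. high-mileage stays.
No type deviates, so pooling is sustained.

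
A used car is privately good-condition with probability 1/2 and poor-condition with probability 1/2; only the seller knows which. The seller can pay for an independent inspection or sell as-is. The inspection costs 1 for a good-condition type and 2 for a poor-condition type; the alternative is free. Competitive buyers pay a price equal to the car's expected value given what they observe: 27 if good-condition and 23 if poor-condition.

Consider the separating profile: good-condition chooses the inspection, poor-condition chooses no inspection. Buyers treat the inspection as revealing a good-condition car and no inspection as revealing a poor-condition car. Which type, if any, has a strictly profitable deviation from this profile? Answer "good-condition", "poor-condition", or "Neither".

The inspection pays 27; no inspection pays 23.
good-condition: assigned the inspection, nets 27 − 1 = 26; deviating to no inspection nets 23.
poor-condition: assigned no inspection, nets 23; deviating to the inspection nets 27 − 2 = 25.
The poor-condition type gains 2 by deviating.

poor-condition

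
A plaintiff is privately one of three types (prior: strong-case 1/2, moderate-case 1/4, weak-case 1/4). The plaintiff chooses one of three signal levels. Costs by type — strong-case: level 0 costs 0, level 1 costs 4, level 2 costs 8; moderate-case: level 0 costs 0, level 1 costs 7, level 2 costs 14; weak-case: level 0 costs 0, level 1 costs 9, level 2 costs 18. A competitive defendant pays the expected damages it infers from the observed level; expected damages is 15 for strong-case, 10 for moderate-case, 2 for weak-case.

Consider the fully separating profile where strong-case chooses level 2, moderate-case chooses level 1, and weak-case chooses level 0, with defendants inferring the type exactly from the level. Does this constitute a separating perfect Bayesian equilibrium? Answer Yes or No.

Separating settlements: level 2 → 15, level 1 → 10, level 0 → 2.
strong-case (assigned level 2): level 0: 2 − 0 = 2; level 1: 10 − 4 = 6; level 2: 15 − 8 = 7. strong-case stays.
moderate-case (assigned level 1): level 0: 2 − 0 = 2; level 1: 10 − 7 = 3; level 2: 15 − 14 = 1. moderate-case stays.
weak-case (assigned level 0): level 0: 2 − 0 = 2; level 1: 10 − 9 = 1; level 2: 15 − 18 = -3. weak-case stays.
Every type prefers its assigned level; separation holds.

Yes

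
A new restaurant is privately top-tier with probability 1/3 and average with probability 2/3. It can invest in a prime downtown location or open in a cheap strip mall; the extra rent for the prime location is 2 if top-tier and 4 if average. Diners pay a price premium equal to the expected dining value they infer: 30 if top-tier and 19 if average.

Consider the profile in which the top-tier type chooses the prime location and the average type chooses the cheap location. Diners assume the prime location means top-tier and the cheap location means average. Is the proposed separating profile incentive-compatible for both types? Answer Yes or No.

Under these beliefs, the prime location earns price premium 30 and the cheap location earns price premium 19.
top-tier: the prime location nets 30 − 2 = 28; the cheap location nets 19. top-tier prefers the prime location.
average: the prime location nets 30 − 4 = 26; the cheap location nets 19. average would deviate to the prime location.
average has a profitable deviation, so the profile is not an equilibrium.

No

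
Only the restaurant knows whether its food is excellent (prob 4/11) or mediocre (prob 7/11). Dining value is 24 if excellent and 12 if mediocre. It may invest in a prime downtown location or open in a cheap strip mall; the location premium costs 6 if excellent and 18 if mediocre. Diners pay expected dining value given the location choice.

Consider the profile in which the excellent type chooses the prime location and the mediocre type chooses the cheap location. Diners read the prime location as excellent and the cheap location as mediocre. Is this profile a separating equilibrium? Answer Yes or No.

Under these beliefs, the prime location earns price premium 24 and the cheap location earns price premium 12.
excellent: the prime location nets 24 − 6 = 18; the cheap location nets 12. excellent prefers the prime location.
mediocre: the prime location nets 24 − 18 = 6; the cheap location nets 12. mediocre prefers the cheap location.
Neither type deviates, so the separating profile is an equilibrium.

Yes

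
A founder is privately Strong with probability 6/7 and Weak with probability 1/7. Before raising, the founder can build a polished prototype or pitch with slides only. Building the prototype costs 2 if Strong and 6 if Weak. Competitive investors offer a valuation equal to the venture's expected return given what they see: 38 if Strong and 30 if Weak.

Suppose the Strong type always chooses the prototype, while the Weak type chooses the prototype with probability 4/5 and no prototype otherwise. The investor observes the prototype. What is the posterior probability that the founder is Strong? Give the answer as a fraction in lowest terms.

15/17

P(the prototype) = (6/7)·1 + (1/7)·(4/5) = 34/35.
By Bayes' rule, P(Strong | the prototype) = (6/7) / (34/35) = 15/17.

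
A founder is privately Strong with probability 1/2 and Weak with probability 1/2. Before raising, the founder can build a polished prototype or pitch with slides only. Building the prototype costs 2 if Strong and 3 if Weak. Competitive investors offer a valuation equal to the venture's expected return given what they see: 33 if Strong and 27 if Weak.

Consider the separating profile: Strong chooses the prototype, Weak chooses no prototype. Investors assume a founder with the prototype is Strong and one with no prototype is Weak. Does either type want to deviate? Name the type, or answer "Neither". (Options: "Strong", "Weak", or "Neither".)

Weak

The prototype pays 33; no prototype pays 27.
Strong: assigned the prototype, nets 33 − 2 = 31; deviating to no prototype nets 27.
Weak: assigned no prototype, nets 27; deviating to the prototype nets 33 − 3 = 30.
The Weak type gains 3 by deviating.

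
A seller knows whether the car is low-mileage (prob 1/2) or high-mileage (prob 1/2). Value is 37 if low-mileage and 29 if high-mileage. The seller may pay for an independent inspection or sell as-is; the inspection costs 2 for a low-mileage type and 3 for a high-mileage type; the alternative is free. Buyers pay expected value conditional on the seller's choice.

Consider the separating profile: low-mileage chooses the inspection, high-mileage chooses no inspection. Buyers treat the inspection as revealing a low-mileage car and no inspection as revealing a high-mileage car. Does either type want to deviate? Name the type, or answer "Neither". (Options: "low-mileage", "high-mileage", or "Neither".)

high-mileage

The inspection pays 37; no inspection pays 29.
low-mileage: assigned the inspection, nets 37 − 2 = 35; deviating to no inspection nets 29.
high-mileage: assigned no inspection, nets 29; deviating to the inspection nets 37 − 3 = 34.
The high-mileage type gains 5 by deviating.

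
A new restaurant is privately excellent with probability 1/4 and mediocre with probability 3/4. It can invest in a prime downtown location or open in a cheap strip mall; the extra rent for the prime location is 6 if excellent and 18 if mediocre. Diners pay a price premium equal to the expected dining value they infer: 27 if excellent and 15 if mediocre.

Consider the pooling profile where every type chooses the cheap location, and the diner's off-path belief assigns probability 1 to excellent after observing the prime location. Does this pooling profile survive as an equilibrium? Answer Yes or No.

On path, the diner holds the prior and pays 1/4·27 + 3/4·15 = 18. Off path (the prime location), believing excellent, it pays 27.
excellent: the cheap location nets 18; the prime location nets 27 − 6 = 21. excellent would deviate.
mediocre: the cheap location nets 18; the prime location nets 27 − 18 = 9. mediocre stays.
A type deviates, so pooling fails.

No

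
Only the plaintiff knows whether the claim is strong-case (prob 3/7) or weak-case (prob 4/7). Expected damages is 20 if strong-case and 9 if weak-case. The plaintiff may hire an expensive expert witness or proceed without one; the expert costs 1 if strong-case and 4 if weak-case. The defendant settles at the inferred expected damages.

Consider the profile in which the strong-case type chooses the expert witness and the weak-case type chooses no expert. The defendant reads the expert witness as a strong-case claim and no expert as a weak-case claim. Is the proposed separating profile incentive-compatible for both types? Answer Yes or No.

Under these beliefs, the expert witness earns settlement 20 and no expert earns settlement 9.
strong-case: the expert witness nets 20 − 1 = 19; no expert nets 9. strong-case prefers the expert witness.
weak-case: the expert witness nets 20 − 4 = 16; no expert nets 9. weak-case would deviate to the expert witness.
weak-case has a profitable deviation, so the profile is not an equilibrium.

No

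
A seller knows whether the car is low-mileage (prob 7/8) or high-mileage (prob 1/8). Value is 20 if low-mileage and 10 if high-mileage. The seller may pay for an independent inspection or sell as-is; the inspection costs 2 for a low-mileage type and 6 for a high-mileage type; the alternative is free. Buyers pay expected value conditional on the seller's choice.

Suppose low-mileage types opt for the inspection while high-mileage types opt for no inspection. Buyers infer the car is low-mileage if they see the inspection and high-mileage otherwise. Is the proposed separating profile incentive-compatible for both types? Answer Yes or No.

Under these beliefs, the inspection earns price 20 and no inspection earns price 10.
low-mileage: the inspection nets 20 − 2 = 18; no inspection nets 10. low-mileage prefers the inspection.
high-mileage: the inspection nets 20 − 6 = 14; no inspection nets 10. high-mileage would deviate to the inspection.
high-mileage has a profitable deviation, so the profile is not an equilibrium.

No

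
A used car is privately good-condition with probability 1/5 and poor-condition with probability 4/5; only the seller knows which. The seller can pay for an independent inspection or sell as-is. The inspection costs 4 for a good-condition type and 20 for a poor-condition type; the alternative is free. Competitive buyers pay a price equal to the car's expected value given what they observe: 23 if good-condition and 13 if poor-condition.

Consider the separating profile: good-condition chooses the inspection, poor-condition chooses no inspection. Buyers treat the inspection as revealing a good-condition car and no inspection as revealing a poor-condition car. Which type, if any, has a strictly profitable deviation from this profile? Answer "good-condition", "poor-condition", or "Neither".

Neither

The inspection pays 23; no inspection pays 13.
good-condition: assigned the inspection, nets 23 − 4 = 19; deviating to no inspection nets 13.
poor-condition: assigned no inspection, nets 13; deviating to the inspection nets 23 − 20 = 3.
Both types strictly prefer their assigned action; no profitable deviation.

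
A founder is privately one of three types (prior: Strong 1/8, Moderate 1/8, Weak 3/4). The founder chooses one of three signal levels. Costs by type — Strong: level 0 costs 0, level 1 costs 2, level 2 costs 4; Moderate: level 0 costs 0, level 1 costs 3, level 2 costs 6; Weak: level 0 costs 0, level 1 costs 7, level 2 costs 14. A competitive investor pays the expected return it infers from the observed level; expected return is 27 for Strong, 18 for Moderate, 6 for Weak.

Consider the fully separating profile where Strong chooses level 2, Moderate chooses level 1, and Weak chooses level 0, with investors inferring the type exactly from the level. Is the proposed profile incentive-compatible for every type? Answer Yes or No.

No

Separating valuations: level 2 → 27, level 1 → 18, level 0 → 6.
Strong (assigned level 2): level 0: 6 − 0 = 6; level 1: 18 − 2 = 16; level 2: 27 − 4 = 23. Strong stays.
Moderate (assigned level 1): level 0: 6 − 0 = 6; level 1: 18 − 3 = 15; level 2: 27 − 6 = 21. Moderate prefers level 2.
Weak (assigned level 0): level 0: 6 − 0 = 6; level 1: 18 − 7 = 11; level 2: 27 − 14 = 13. Weak prefers level 2.
At least one type deviates; the separating profile fails.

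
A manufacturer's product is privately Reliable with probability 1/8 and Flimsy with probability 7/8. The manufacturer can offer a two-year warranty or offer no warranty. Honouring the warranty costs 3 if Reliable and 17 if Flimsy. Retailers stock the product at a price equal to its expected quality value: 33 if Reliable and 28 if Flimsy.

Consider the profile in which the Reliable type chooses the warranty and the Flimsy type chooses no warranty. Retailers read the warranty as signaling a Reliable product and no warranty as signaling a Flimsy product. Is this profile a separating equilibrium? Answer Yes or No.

Under these beliefs, the warranty earns price 33 and no warranty earns price 28.
Reliable: the warranty nets 33 − 3 = 30; no warranty nets 28. Reliable prefers the warranty.
Flimsy: the warranty nets 33 − 17 = 16; no warranty nets 28. Flimsy prefers no warranty.
Neither type deviates, so the separating profile is an equilibrium.

Yes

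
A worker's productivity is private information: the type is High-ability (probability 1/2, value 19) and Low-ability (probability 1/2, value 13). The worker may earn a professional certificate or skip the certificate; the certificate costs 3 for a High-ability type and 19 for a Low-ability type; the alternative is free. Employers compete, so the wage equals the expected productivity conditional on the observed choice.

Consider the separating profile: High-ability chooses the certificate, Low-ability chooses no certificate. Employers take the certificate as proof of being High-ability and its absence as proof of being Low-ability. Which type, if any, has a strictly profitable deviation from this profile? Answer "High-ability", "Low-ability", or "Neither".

Neither

The certificate pays 19; no certificate pays 13.
High-ability: assigned the certificate, nets 19 − 3 = 16; deviating to no certificate nets 13.
Low-ability: assigned no certificate, nets 13; deviating to the certificate nets 19 − 19 = 0.
Both types strictly prefer their assigned action; no profitable deviation.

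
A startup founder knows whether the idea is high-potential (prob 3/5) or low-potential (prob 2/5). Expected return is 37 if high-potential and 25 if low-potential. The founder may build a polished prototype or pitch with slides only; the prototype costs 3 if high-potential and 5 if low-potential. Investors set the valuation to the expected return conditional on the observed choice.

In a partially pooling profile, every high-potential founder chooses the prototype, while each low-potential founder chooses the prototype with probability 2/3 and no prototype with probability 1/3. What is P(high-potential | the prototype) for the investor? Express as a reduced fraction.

P(the prototype) = (3/5)·1 + (2/5)·(2/3) = 13/15.
By Bayes' rule, P(high-potential | the prototype) = (3/5) / (13/15) = 9/13.

9/13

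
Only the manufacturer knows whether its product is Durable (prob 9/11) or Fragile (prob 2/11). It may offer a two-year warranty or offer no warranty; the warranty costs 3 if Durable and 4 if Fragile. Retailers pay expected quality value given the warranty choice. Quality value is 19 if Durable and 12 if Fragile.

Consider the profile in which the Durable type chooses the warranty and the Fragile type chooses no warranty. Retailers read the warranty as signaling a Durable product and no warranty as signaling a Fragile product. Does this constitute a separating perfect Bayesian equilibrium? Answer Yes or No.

No

Under these beliefs, the warranty earns price 19 and no warranty earns price 12.
Durable: the warranty nets 19 − 3 = 16; no warranty nets 12. Durable prefers the warranty.
Fragile: the warranty nets 19 − 4 = 15; no warranty nets 12. Fragile would deviate to the warranty.
Fragile has a profitable deviation, so the profile is not an equilibrium.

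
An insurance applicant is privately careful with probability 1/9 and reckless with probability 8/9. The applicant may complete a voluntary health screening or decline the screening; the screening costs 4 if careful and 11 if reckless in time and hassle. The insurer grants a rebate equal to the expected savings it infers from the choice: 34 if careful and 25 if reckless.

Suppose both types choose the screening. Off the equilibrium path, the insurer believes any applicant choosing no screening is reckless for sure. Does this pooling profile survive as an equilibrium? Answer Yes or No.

No

On path, the insurer holds the prior and pays 1/9·34 + 8/9·25 = 26. Off path (no screening), believing reckless, it pays 25.
careful: the screening nets 26 − 4 = 22; no screening nets 25. careful would deviate.
reckless: the screening nets 26 − 11 = 15; no screening nets 25. reckless would deviate.
A type deviates, so pooling fails.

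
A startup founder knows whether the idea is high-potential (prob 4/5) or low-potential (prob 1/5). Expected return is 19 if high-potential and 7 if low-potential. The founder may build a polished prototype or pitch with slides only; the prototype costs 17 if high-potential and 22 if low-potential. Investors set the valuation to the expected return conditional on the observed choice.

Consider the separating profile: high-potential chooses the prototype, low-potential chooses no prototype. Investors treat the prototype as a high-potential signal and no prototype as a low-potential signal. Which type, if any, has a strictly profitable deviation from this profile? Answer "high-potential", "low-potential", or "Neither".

high-potential

The prototype pays 19; no prototype pays 7.
high-potential: assigned the prototype, nets 19 − 17 = 2; deviating to no prototype nets 7.
low-potential: assigned no prototype, nets 7; deviating to the prototype nets 19 − 22 = -3.
The high-potential type gains 5 by deviating.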